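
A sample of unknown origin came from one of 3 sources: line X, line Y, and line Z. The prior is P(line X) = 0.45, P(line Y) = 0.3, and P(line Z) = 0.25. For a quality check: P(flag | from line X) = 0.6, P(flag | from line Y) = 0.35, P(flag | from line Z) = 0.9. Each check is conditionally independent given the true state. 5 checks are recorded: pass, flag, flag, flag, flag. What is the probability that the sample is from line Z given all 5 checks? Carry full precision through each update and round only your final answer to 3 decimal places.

After 'pass': normaliser = 0.4·0.4500 + 0.65·0.3000 + 0.1·0.2500; P(line X) ≈ 0.4500, P(line Y) ≈ 0.4875, P(line Z) ≈ 0.0625
After 'flag': normaliser = 0.6·0.4500 + 0.35·0.4875 + 0.9·0.0625; P(line X) ≈ 0.5434, P(line Y) ≈ 0.3434, P(line Z) ≈ 0.1132
After 'flag': normaliser = 0.6·0.5434 + 0.35·0.3434 + 0.9·0.1132; P(line X) ≈ 0.5948, P(line Y) ≈ 0.2193, P(line Z) ≈ 0.1859
After 'flag': normaliser = 0.6·0.5948 + 0.35·0.2193 + 0.9·0.1859; P(line X) ≈ 0.5939, P(line Y) ≈ 0.1277, P(line Z) ≈ 0.2784
After 'flag': normaliser = 0.6·0.5939 + 0.35·0.1277 + 0.9·0.2784; P(line X) ≈ 0.5469, P(line Y) ≈ 0.0686, P(line Z) ≈ 0.3845

0.385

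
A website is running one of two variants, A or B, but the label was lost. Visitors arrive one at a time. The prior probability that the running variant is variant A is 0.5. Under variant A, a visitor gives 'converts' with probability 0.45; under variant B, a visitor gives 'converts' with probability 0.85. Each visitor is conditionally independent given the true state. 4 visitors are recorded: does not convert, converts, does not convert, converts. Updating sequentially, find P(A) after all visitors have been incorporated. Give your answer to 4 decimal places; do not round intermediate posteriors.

0.7903

Each posterior becomes the prior for the next update.
After 'does not convert': P(A) = 0.55·0.5000 / (0.55·0.5000 + 0.15·0.5000) ≈ 0.7857
After 'converts': P(A) = 0.45·0.7857 / (0.45·0.7857 + 0.85·0.2143) ≈ 0.6600
After 'does not convert': P(A) = 0.55·0.6600 / (0.55·0.6600 + 0.15·0.3400) ≈ 0.8768
After 'converts': P(A) = 0.45·0.8768 / (0.45·0.8768 + 0.85·0.1232) ≈ 0.7903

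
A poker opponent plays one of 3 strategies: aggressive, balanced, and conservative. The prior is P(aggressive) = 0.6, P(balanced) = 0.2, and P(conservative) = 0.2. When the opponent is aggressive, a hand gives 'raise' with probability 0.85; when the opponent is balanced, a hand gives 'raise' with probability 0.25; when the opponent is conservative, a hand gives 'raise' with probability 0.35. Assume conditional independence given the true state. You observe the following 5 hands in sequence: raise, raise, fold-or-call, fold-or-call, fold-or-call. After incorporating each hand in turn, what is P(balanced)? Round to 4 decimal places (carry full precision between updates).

0.3916

Apply Bayes' rule sequentially, carrying P(balanced) forward.
After 'raise': normaliser = 0.85·0.6000 + 0.25·0.2000 + 0.35·0.2000; P(aggressive) ≈ 0.8095, P(balanced) ≈ 0.0794, P(conservative) ≈ 0.1111
After 'raise': normaliser = 0.85·0.8095 + 0.25·0.0794 + 0.35·0.1111; P(aggressive) ≈ 0.9214, P(balanced) ≈ 0.0266, P(conservative) ≈ 0.0521
After 'fold-or-call': normaliser = 0.15·0.9214 + 0.75·0.0266 + 0.65·0.0521; P(aggressive) ≈ 0.7199, P(balanced) ≈ 0.1038, P(conservative) ≈ 0.1763
After 'fold-or-call': normaliser = 0.15·0.7199 + 0.75·0.1038 + 0.65·0.1763; P(aggressive) ≈ 0.3594, P(balanced) ≈ 0.2591, P(conservative) ≈ 0.3815
After 'fold-or-call': normaliser = 0.15·0.3594 + 0.75·0.2591 + 0.65·0.3815; P(aggressive) ≈ 0.1087, P(balanced) ≈ 0.3916, P(conservative) ≈ 0.4997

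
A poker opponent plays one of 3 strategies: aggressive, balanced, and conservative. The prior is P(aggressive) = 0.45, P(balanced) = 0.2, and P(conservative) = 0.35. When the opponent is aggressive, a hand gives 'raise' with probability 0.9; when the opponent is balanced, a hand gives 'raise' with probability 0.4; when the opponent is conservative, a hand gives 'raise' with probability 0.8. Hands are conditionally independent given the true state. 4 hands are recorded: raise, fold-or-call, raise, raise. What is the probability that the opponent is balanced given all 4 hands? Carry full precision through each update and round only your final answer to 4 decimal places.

0.1006

After 'raise': normaliser = 0.9·0.4500 + 0.4·0.2000 + 0.8·0.3500; P(aggressive) ≈ 0.5294, P(balanced) ≈ 0.1046, P(conservative) ≈ 0.3660
After 'fold-or-call': normaliser = 0.1·0.5294 + 0.6·0.1046 + 0.2·0.3660; P(aggressive) ≈ 0.2803, P(balanced) ≈ 0.3322, P(conservative) ≈ 0.3875
After 'raise': normaliser = 0.9·0.2803 + 0.4·0.3322 + 0.8·0.3875; P(aggressive) ≈ 0.3629, P(balanced) ≈ 0.1911, P(conservative) ≈ 0.4460
After 'raise': normaliser = 0.9·0.3629 + 0.4·0.1911 + 0.8·0.4460; P(aggressive) ≈ 0.4298, P(balanced) ≈ 0.1006, P(conservative) ≈ 0.4696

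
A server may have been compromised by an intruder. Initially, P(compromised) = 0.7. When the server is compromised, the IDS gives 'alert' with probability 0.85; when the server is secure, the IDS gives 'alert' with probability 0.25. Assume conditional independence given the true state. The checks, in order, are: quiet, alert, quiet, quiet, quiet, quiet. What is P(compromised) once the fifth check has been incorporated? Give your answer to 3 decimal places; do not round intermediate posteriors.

0.013

After 'quiet': P(compromised) = 0.15·0.7000 / (0.15·0.7000 + 0.75·0.3000) ≈ 0.3182
After 'alert': P(compromised) = 0.85·0.3182 / (0.85·0.3182 + 0.25·0.6818) ≈ 0.6134
After 'quiet': P(compromised) = 0.15·0.6134 / (0.15·0.6134 + 0.75·0.3866) ≈ 0.2409
After 'quiet': P(compromised) = 0.15·0.2409 / (0.15·0.2409 + 0.75·0.7591) ≈ 0.0597
After 'quiet': P(compromised) = 0.15·0.0597 / (0.15·0.0597 + 0.75·0.9403) ≈ 0.0125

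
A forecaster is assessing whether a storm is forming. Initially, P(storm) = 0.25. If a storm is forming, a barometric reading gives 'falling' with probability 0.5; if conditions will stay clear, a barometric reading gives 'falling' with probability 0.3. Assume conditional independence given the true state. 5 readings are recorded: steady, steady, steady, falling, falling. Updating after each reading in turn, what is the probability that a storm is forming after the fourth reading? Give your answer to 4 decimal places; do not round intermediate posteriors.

0.1684

After 'steady': P(storm) = 0.5·0.2500 / (0.5·0.2500 + 0.7·0.7500) ≈ 0.1923
After 'steady': P(storm) = 0.5·0.1923 / (0.5·0.1923 + 0.7·0.8077) ≈ 0.1453
After 'steady': P(storm) = 0.5·0.1453 / (0.5·0.1453 + 0.7·0.8547) ≈ 0.1083
After 'falling': P(storm) = 0.5·0.1083 / (0.5·0.1083 + 0.3·0.8917) ≈ 0.1684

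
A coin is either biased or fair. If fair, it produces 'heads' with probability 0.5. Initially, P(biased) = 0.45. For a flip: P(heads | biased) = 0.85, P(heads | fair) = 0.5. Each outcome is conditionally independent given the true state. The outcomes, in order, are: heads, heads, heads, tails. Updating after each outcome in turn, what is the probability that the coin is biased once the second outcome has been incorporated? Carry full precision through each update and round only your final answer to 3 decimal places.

0.703

After 'heads': P(biased) = 0.85·0.4500 / (0.85·0.4500 + 0.5·0.5500) ≈ 0.5817
After 'heads': P(biased) = 0.85·0.5817 / (0.85·0.5817 + 0.5·0.4183) ≈ 0.7028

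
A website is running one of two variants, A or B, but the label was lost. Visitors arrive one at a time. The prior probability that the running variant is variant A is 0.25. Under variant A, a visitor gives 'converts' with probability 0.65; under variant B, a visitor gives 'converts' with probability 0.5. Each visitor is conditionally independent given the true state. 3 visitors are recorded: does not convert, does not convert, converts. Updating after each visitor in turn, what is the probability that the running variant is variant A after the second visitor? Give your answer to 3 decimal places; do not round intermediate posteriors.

After 'does not convert': P(A) = 0.35·0.2500 / (0.35·0.2500 + 0.5·0.7500) ≈ 0.1892
After 'does not convert': P(A) = 0.35·0.1892 / (0.35·0.1892 + 0.5·0.8108) ≈ 0.1404

0.140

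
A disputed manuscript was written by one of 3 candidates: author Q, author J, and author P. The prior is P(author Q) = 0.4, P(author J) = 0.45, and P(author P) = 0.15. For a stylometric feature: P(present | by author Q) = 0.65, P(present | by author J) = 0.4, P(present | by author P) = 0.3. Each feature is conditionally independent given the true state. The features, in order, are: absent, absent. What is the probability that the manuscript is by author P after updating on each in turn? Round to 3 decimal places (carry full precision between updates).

Each posterior becomes the prior for the next update.
After 'absent': normaliser = 0.35·0.4000 + 0.6·0.4500 + 0.7·0.1500; P(author Q) ≈ 0.2718, P(author J) ≈ 0.5243, P(author P) ≈ 0.2039
After 'absent': normaliser = 0.35·0.2718 + 0.6·0.5243 + 0.7·0.2039; P(author Q) ≈ 0.1722, P(author J) ≈ 0.5694, P(author P) ≈ 0.2583

0.258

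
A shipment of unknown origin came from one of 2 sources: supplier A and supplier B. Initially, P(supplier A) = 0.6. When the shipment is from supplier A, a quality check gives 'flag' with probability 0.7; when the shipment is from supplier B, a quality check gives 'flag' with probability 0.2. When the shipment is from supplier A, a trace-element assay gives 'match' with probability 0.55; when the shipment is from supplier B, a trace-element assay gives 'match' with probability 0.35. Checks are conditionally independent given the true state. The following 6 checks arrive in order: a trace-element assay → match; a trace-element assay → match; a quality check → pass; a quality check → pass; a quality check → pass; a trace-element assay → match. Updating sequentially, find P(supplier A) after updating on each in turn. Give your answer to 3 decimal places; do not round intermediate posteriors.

0.235

After a trace-element assay='match': P(supplier A) = 0.55·0.6000 / (0.55·0.6000 + 0.35·0.4000) ≈ 0.7021
After a trace-element assay='match': P(supplier A) = 0.55·0.7021 / (0.55·0.7021 + 0.35·0.2979) ≈ 0.7874
After a quality check='pass': P(supplier A) = 0.3·0.7874 / (0.3·0.7874 + 0.8·0.2126) ≈ 0.5814
After a quality check='pass': P(supplier A) = 0.3·0.5814 / (0.3·0.5814 + 0.8·0.4186) ≈ 0.3425
After a quality check='pass': P(supplier A) = 0.3·0.3425 / (0.3·0.3425 + 0.8·0.6575) ≈ 0.1634
After a trace-element assay='match': P(supplier A) = 0.55·0.1634 / (0.55·0.1634 + 0.35·0.8366) ≈ 0.2349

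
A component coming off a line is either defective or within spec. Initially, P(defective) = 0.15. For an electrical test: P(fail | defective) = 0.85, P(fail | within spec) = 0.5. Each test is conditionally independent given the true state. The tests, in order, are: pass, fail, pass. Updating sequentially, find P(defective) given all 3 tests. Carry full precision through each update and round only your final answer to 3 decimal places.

After 'pass': P(defective) = 0.15·0.1500 / (0.15·0.1500 + 0.5·0.8500) ≈ 0.0503
After 'fail': P(defective) = 0.85·0.0503 / (0.85·0.0503 + 0.5·0.9497) ≈ 0.0826
After 'pass': P(defective) = 0.15·0.0826 / (0.15·0.0826 + 0.5·0.9174) ≈ 0.0263

0.026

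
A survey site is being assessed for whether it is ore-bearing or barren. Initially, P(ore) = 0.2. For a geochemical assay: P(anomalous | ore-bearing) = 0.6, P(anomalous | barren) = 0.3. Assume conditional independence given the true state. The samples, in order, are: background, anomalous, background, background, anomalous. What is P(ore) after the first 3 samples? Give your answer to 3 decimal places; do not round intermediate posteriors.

0.140

Apply Bayes' rule sequentially, carrying P(ore) forward.
After 'background': P(ore) = 0.4·0.2000 / (0.4·0.2000 + 0.7·0.8000) ≈ 0.1250
After 'anomalous': P(ore) = 0.6·0.1250 / (0.6·0.1250 + 0.3·0.8750) ≈ 0.2222
After 'background': P(ore) = 0.4·0.2222 / (0.4·0.2222 + 0.7·0.7778) ≈ 0.1404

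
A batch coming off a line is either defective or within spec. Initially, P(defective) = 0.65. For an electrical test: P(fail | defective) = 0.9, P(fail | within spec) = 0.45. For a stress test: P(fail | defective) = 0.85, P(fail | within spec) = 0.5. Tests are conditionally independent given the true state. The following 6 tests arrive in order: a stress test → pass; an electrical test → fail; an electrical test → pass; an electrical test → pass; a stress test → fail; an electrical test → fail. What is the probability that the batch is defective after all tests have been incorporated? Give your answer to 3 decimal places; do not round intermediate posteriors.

0.111

After a stress test='pass': P(defective) = 0.15·0.6500 / (0.15·0.6500 + 0.5·0.3500) ≈ 0.3578
After an electrical test='fail': P(defective) = 0.9·0.3578 / (0.9·0.3578 + 0.45·0.6422) ≈ 0.5270
After an electrical test='pass': P(defective) = 0.1·0.5270 / (0.1·0.5270 + 0.55·0.4730) ≈ 0.1685
After an electrical test='pass': P(defective) = 0.1·0.1685 / (0.1·0.1685 + 0.55·0.8315) ≈ 0.0355
After a stress test='fail': P(defective) = 0.85·0.0355 / (0.85·0.0355 + 0.5·0.9645) ≈ 0.0589
After an electrical test='fail': P(defective) = 0.9·0.0589 / (0.9·0.0589 + 0.45·0.9411) ≈ 0.1113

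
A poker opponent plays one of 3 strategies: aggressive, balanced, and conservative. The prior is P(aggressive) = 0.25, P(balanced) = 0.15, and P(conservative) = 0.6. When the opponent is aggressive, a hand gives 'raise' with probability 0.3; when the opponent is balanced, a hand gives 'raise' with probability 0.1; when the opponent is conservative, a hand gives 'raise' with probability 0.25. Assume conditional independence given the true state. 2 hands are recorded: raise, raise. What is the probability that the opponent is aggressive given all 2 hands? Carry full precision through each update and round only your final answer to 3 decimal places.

After 'raise': normaliser = 0.3·0.2500 + 0.1·0.1500 + 0.25·0.6000; P(aggressive) ≈ 0.3125, P(balanced) ≈ 0.0625, P(conservative) ≈ 0.6250
After 'raise': normaliser = 0.3·0.3125 + 0.1·0.0625 + 0.25·0.6250; P(aggressive) ≈ 0.3659, P(balanced) ≈ 0.0244, P(conservative) ≈ 0.6098

0.366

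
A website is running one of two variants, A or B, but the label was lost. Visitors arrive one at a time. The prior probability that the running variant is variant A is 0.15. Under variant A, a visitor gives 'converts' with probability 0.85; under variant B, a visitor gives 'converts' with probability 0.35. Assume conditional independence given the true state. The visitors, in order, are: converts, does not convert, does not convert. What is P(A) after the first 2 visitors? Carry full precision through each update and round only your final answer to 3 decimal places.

0.090

Each posterior becomes the prior for the next update.
After 'converts': P(A) = 0.85·0.1500 / (0.85·0.1500 + 0.35·0.8500) ≈ 0.3000
After 'does not convert': P(A) = 0.15·0.3000 / (0.15·0.3000 + 0.65·0.7000) ≈ 0.0900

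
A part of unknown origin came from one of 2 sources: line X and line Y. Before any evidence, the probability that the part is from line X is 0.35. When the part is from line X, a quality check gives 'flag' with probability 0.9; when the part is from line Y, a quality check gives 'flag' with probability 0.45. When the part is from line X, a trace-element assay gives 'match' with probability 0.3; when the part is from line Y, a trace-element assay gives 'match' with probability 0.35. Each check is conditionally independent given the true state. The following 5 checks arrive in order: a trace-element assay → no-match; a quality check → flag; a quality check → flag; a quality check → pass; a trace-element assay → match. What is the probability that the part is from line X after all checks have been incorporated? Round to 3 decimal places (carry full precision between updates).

0.266

After a trace-element assay='no-match': P(line X) = 0.7·0.3500 / (0.7·0.3500 + 0.65·0.6500) ≈ 0.3670
After a quality check='flag': P(line X) = 0.9·0.3670 / (0.9·0.3670 + 0.45·0.6330) ≈ 0.5370
After a quality check='flag': P(line X) = 0.9·0.5370 / (0.9·0.5370 + 0.45·0.4630) ≈ 0.6988
After a quality check='pass': P(line X) = 0.1·0.6988 / (0.1·0.6988 + 0.55·0.3012) ≈ 0.2966
After a trace-element assay='match': P(line X) = 0.3·0.2966 / (0.3·0.2966 + 0.35·0.7034) ≈ 0.2655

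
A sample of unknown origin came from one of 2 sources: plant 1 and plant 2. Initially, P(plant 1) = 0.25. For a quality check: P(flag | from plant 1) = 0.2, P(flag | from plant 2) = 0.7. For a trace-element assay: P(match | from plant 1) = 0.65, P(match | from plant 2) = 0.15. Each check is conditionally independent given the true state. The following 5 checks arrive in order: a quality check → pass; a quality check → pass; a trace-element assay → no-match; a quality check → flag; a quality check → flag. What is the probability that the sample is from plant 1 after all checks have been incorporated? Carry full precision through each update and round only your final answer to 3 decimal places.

0.074

After a quality check='pass': P(plant 1) = 0.8·0.2500 / (0.8·0.2500 + 0.3·0.7500) ≈ 0.4706
After a quality check='pass': P(plant 1) = 0.8·0.4706 / (0.8·0.4706 + 0.3·0.5294) ≈ 0.7033
After a trace-element assay='no-match': P(plant 1) = 0.35·0.7033 / (0.35·0.7033 + 0.85·0.2967) ≈ 0.4939
After a quality check='flag': P(plant 1) = 0.2·0.4939 / (0.2·0.4939 + 0.7·0.5061) ≈ 0.2181
After a quality check='flag': P(plant 1) = 0.2·0.2181 / (0.2·0.2181 + 0.7·0.7819) ≈ 0.0738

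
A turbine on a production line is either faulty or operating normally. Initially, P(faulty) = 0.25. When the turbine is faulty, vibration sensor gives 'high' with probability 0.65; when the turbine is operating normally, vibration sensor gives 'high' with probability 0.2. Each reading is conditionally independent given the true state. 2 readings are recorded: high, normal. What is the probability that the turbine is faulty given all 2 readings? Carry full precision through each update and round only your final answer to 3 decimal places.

0.322

After 'high': P(faulty) = 0.65·0.2500 / (0.65·0.2500 + 0.2·0.7500) ≈ 0.5200
After 'normal': P(faulty) = 0.35·0.5200 / (0.35·0.5200 + 0.8·0.4800) ≈ 0.3216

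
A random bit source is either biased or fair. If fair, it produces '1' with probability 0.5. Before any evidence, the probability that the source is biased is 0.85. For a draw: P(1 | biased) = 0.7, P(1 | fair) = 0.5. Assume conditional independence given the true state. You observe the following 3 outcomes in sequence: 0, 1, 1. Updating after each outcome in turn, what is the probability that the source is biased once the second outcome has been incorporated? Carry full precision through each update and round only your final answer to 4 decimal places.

0.8264

After '0': P(biased) = 0.3·0.8500 / (0.3·0.8500 + 0.5·0.1500) ≈ 0.7727
After '1': P(biased) = 0.7·0.7727 / (0.7·0.7727 + 0.5·0.2273) ≈ 0.8264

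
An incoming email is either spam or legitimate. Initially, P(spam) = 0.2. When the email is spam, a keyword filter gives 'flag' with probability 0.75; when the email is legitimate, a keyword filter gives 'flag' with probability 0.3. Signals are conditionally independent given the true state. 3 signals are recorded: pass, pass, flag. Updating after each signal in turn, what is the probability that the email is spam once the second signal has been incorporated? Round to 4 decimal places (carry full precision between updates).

0.0309

After 'pass': P(spam) = 0.25·0.2000 / (0.25·0.2000 + 0.7·0.8000) ≈ 0.0820
After 'pass': P(spam) = 0.25·0.0820 / (0.25·0.0820 + 0.7·0.9180) ≈ 0.0309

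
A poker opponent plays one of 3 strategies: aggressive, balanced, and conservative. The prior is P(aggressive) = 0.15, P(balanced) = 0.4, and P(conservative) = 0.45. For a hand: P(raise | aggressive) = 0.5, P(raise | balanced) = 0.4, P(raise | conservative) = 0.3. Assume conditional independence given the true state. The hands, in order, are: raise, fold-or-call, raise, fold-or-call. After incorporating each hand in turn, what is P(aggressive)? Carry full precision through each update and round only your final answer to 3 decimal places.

0.179

After 'raise': normaliser = 0.5·0.1500 + 0.4·0.4000 + 0.3·0.4500; P(aggressive) ≈ 0.2027, P(balanced) ≈ 0.4324, P(conservative) ≈ 0.3649
After 'fold-or-call': normaliser = 0.5·0.2027 + 0.6·0.4324 + 0.7·0.3649; P(aggressive) ≈ 0.1645, P(balanced) ≈ 0.4211, P(conservative) ≈ 0.4145
After 'raise': normaliser = 0.5·0.1645 + 0.4·0.4211 + 0.3·0.4145; P(aggressive) ≈ 0.2193, P(balanced) ≈ 0.4491, P(conservative) ≈ 0.3316
After 'fold-or-call': normaliser = 0.5·0.2193 + 0.6·0.4491 + 0.7·0.3316; P(aggressive) ≈ 0.1794, P(balanced) ≈ 0.4409, P(conservative) ≈ 0.3797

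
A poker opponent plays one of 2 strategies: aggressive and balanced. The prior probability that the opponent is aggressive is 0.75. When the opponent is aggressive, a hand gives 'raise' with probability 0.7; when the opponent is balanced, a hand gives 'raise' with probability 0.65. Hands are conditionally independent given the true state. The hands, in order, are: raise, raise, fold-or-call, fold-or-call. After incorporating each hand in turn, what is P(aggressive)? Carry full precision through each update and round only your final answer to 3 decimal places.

After 'raise': P(aggressive) = 0.7·0.7500 / (0.7·0.7500 + 0.65·0.2500) ≈ 0.7636
After 'raise': P(aggressive) = 0.7·0.7636 / (0.7·0.7636 + 0.65·0.2364) ≈ 0.7768
After 'fold-or-call': P(aggressive) = 0.3·0.7768 / (0.3·0.7768 + 0.35·0.2232) ≈ 0.7489
After 'fold-or-call': P(aggressive) = 0.3·0.7489 / (0.3·0.7489 + 0.35·0.2511) ≈ 0.7188

0.719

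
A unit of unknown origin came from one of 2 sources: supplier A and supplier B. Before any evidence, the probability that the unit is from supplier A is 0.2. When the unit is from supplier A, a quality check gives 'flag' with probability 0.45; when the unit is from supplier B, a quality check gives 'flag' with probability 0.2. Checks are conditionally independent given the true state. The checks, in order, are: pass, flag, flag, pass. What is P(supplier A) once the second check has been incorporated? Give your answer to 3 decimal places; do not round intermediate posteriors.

After 'pass': P(supplier A) = 0.55·0.2000 / (0.55·0.2000 + 0.8·0.8000) ≈ 0.1467
After 'flag': P(supplier A) = 0.45·0.1467 / (0.45·0.1467 + 0.2·0.8533) ≈ 0.2789

0.279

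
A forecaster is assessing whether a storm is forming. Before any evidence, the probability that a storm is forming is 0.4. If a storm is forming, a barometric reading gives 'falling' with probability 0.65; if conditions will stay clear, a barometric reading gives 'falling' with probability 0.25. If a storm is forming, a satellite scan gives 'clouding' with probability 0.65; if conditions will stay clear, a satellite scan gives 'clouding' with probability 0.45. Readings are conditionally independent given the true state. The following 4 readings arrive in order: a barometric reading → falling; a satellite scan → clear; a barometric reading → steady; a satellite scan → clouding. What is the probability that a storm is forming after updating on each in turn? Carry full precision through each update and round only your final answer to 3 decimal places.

0.426

After a barometric reading='falling': P(storm) = 0.65·0.4000 / (0.65·0.4000 + 0.25·0.6000) ≈ 0.6341
After a satellite scan='clear': P(storm) = 0.35·0.6341 / (0.35·0.6341 + 0.55·0.3659) ≈ 0.5245
After a barometric reading='steady': P(storm) = 0.35·0.5245 / (0.35·0.5245 + 0.75·0.4755) ≈ 0.3398
After a satellite scan='clouding': P(storm) = 0.65·0.3398 / (0.65·0.3398 + 0.45·0.6602) ≈ 0.4264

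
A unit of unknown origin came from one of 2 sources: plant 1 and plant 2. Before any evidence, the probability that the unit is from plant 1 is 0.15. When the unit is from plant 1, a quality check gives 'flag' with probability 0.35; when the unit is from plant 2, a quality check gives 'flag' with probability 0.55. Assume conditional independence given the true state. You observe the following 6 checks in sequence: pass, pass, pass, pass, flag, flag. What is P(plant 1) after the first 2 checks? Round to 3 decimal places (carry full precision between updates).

0.269

Each posterior becomes the prior for the next update.
After 'pass': P(plant 1) = 0.65·0.1500 / (0.65·0.1500 + 0.45·0.8500) ≈ 0.2031
After 'pass': P(plant 1) = 0.65·0.2031 / (0.65·0.2031 + 0.45·0.7969) ≈ 0.2691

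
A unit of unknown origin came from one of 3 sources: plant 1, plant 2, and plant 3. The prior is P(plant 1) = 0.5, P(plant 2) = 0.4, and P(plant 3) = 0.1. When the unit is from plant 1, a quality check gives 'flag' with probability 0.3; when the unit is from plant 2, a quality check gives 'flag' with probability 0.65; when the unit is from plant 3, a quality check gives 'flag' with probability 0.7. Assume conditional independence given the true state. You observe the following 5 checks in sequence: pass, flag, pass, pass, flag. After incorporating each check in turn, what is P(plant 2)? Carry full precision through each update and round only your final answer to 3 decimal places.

Apply Bayes' rule sequentially, carrying P(plant 2) forward.
After 'pass': normaliser = 0.7·0.5000 + 0.35·0.4000 + 0.3·0.1000; P(plant 1) ≈ 0.6731, P(plant 2) ≈ 0.2692, P(plant 3) ≈ 0.0577
After 'flag': normaliser = 0.3·0.6731 + 0.65·0.2692 + 0.7·0.0577; P(plant 1) ≈ 0.4839, P(plant 2) ≈ 0.4194, P(plant 3) ≈ 0.0968
After 'pass': normaliser = 0.7·0.4839 + 0.35·0.4194 + 0.3·0.0968; P(plant 1) ≈ 0.6583, P(plant 2) ≈ 0.2853, P(plant 3) ≈ 0.0564
After 'pass': normaliser = 0.7·0.6583 + 0.35·0.2853 + 0.3·0.0564; P(plant 1) ≈ 0.7978, P(plant 2) ≈ 0.1729, P(plant 3) ≈ 0.0293
After 'flag': normaliser = 0.3·0.7978 + 0.65·0.1729 + 0.7·0.0293; P(plant 1) ≈ 0.6430, P(plant 2) ≈ 0.3019, P(plant 3) ≈ 0.0551

0.302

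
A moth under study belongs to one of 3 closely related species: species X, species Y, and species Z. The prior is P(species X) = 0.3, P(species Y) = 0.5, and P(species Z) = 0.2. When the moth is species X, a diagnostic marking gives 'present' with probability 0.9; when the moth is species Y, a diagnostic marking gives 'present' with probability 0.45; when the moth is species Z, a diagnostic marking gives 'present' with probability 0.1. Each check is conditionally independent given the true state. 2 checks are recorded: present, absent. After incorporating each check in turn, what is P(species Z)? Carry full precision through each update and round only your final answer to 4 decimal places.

After 'present': normaliser = 0.9·0.3000 + 0.45·0.5000 + 0.1·0.2000; P(species X) ≈ 0.5243, P(species Y) ≈ 0.4369, P(species Z) ≈ 0.0388
After 'absent': normaliser = 0.1·0.5243 + 0.55·0.4369 + 0.9·0.0388; P(species X) ≈ 0.1600, P(species Y) ≈ 0.7333, P(species Z) ≈ 0.1067

0.1067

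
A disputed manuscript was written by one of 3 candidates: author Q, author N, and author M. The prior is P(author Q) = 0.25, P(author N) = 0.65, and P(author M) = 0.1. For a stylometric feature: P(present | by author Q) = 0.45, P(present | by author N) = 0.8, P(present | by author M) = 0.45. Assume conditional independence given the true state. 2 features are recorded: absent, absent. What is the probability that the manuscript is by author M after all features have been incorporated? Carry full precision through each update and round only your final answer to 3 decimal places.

0.229

Each posterior becomes the prior for the next update.
After 'absent': normaliser = 0.55·0.2500 + 0.2·0.6500 + 0.55·0.1000; P(author Q) ≈ 0.4264, P(author N) ≈ 0.4031, P(author M) ≈ 0.1705
After 'absent': normaliser = 0.55·0.4264 + 0.2·0.4031 + 0.55·0.1705; P(author Q) ≈ 0.5735, P(author N) ≈ 0.1972, P(author M) ≈ 0.2294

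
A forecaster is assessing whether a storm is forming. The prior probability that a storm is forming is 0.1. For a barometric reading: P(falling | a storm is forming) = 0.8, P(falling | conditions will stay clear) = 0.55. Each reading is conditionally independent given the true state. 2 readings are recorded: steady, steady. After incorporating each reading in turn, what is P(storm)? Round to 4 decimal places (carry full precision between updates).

After 'steady': P(storm) = 0.2·0.1000 / (0.2·0.1000 + 0.45·0.9000) ≈ 0.0471
After 'steady': P(storm) = 0.2·0.0471 / (0.2·0.0471 + 0.45·0.9529) ≈ 0.0215

0.0215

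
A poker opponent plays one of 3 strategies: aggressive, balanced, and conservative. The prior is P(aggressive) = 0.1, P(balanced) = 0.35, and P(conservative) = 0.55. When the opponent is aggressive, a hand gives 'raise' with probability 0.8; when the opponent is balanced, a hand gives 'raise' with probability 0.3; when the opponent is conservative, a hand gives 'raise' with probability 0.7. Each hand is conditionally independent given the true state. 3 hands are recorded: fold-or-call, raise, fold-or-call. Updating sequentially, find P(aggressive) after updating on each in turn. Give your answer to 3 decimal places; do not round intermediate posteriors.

After 'fold-or-call': normaliser = 0.2·0.1000 + 0.7·0.3500 + 0.3·0.5500; P(aggressive) ≈ 0.0465, P(balanced) ≈ 0.5698, P(conservative) ≈ 0.3837
After 'raise': normaliser = 0.8·0.0465 + 0.3·0.5698 + 0.7·0.3837; P(aggressive) ≈ 0.0780, P(balanced) ≈ 0.3585, P(conservative) ≈ 0.5634
After 'fold-or-call': normaliser = 0.2·0.0780 + 0.7·0.3585 + 0.3·0.5634; P(aggressive) ≈ 0.0358, P(balanced) ≈ 0.5761, P(conservative) ≈ 0.3880

0.036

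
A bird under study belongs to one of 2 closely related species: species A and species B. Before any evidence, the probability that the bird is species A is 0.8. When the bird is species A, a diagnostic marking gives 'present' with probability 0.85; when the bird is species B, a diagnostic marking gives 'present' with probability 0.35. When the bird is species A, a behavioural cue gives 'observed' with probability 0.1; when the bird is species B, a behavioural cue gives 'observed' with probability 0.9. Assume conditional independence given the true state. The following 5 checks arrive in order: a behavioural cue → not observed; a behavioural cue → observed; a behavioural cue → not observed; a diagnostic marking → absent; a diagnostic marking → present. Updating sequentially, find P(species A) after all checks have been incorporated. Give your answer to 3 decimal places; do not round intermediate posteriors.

0.953

After a behavioural cue='not observed': P(species A) = 0.9·0.8000 / (0.9·0.8000 + 0.1·0.2000) ≈ 0.9730
After a behavioural cue='observed': P(species A) = 0.1·0.9730 / (0.1·0.9730 + 0.9·0.0270) ≈ 0.8000
After a behavioural cue='not observed': P(species A) = 0.9·0.8000 / (0.9·0.8000 + 0.1·0.2000) ≈ 0.9730
After a diagnostic marking='absent': P(species A) = 0.15·0.9730 / (0.15·0.9730 + 0.65·0.0270) ≈ 0.8926
After a diagnostic marking='present': P(species A) = 0.85·0.8926 / (0.85·0.8926 + 0.35·0.1074) ≈ 0.9528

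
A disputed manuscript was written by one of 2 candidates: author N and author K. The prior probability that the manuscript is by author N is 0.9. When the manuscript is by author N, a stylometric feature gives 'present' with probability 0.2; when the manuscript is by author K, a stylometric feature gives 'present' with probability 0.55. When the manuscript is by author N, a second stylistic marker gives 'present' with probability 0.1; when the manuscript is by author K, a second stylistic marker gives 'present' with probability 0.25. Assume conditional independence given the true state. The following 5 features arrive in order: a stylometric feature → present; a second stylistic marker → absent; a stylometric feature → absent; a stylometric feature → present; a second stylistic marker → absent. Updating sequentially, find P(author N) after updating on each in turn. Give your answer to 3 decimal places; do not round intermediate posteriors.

Apply Bayes' rule sequentially, carrying P(author N) forward.
After a stylometric feature='present': P(author N) = 0.2·0.9000 / (0.2·0.9000 + 0.55·0.1000) ≈ 0.7660
After a second stylistic marker='absent': P(author N) = 0.9·0.7660 / (0.9·0.7660 + 0.75·0.2340) ≈ 0.7970
After a stylometric feature='absent': P(author N) = 0.8·0.7970 / (0.8·0.7970 + 0.45·0.2030) ≈ 0.8747
After a stylometric feature='present': P(author N) = 0.2·0.8747 / (0.2·0.8747 + 0.55·0.1253) ≈ 0.7174
After a second stylistic marker='absent': P(author N) = 0.9·0.7174 / (0.9·0.7174 + 0.75·0.2826) ≈ 0.7529

0.753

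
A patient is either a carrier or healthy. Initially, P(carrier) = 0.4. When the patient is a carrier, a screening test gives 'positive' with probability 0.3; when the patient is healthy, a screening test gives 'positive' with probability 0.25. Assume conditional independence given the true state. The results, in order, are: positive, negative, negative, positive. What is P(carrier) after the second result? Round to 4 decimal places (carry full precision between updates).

After 'positive': P(carrier) = 0.3·0.4000 / (0.3·0.4000 + 0.25·0.6000) ≈ 0.4444
After 'negative': P(carrier) = 0.7·0.4444 / (0.7·0.4444 + 0.75·0.5556) ≈ 0.4275

0.4275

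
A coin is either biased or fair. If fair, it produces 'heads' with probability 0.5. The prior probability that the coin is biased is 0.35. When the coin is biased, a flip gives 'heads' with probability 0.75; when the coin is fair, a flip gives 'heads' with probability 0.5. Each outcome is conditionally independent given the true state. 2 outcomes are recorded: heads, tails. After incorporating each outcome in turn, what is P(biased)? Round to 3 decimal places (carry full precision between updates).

After 'heads': P(biased) = 0.75·0.3500 / (0.75·0.3500 + 0.5·0.6500) ≈ 0.4468
After 'tails': P(biased) = 0.25·0.4468 / (0.25·0.4468 + 0.5·0.5532) ≈ 0.2877

0.288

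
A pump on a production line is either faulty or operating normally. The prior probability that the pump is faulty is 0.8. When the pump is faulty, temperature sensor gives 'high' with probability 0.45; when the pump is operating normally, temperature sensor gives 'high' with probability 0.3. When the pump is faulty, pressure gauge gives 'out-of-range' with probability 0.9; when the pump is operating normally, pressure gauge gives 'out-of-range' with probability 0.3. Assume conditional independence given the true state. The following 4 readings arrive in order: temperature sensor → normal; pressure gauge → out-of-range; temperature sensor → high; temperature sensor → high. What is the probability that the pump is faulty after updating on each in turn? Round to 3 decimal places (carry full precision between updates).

Apply Bayes' rule sequentially, carrying P(faulty) forward.
After temperature sensor='normal': P(faulty) = 0.55·0.8000 / (0.55·0.8000 + 0.7·0.2000) ≈ 0.7586
After pressure gauge='out-of-range': P(faulty) = 0.9·0.7586 / (0.9·0.7586 + 0.3·0.2414) ≈ 0.9041
After temperature sensor='high': P(faulty) = 0.45·0.9041 / (0.45·0.9041 + 0.3·0.0959) ≈ 0.9340
After temperature sensor='high': P(faulty) = 0.45·0.9340 / (0.45·0.9340 + 0.3·0.0660) ≈ 0.9550

0.955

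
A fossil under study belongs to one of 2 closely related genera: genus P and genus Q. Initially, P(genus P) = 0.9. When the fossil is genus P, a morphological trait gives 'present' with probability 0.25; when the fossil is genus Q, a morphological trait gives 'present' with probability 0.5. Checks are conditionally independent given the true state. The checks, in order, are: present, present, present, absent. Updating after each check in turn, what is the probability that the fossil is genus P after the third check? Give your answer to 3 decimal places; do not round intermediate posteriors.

After 'present': P(genus P) = 0.25·0.9000 / (0.25·0.9000 + 0.5·0.1000) ≈ 0.8182
After 'present': P(genus P) = 0.25·0.8182 / (0.25·0.8182 + 0.5·0.1818) ≈ 0.6923
After 'present': P(genus P) = 0.25·0.6923 / (0.25·0.6923 + 0.5·0.3077) ≈ 0.5294

0.529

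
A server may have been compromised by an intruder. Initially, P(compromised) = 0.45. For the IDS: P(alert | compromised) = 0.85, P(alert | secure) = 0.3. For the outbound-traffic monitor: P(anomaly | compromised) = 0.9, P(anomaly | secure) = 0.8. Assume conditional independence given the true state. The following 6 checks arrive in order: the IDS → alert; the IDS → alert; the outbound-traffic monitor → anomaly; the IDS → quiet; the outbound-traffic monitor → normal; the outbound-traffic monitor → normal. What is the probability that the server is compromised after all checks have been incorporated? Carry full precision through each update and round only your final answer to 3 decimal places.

0.284

After the IDS='alert': P(compromised) = 0.85·0.4500 / (0.85·0.4500 + 0.3·0.5500) ≈ 0.6986
After the IDS='alert': P(compromised) = 0.85·0.6986 / (0.85·0.6986 + 0.3·0.3014) ≈ 0.8679
After the outbound-traffic monitor='anomaly': P(compromised) = 0.9·0.8679 / (0.9·0.8679 + 0.8·0.1321) ≈ 0.8808
After the IDS='quiet': P(compromised) = 0.15·0.8808 / (0.15·0.8808 + 0.7·0.1192) ≈ 0.6129
After the outbound-traffic monitor='normal': P(compromised) = 0.1·0.6129 / (0.1·0.6129 + 0.2·0.3871) ≈ 0.4419
After the outbound-traffic monitor='normal': P(compromised) = 0.1·0.4419 / (0.1·0.4419 + 0.2·0.5581) ≈ 0.2836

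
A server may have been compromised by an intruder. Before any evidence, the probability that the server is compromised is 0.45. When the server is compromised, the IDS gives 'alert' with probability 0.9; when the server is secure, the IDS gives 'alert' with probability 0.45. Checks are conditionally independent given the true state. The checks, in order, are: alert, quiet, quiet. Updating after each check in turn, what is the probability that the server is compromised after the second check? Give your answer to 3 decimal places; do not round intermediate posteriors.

0.229

After 'alert': P(compromised) = 0.9·0.4500 / (0.9·0.4500 + 0.45·0.5500) ≈ 0.6207
After 'quiet': P(compromised) = 0.1·0.6207 / (0.1·0.6207 + 0.55·0.3793) ≈ 0.2293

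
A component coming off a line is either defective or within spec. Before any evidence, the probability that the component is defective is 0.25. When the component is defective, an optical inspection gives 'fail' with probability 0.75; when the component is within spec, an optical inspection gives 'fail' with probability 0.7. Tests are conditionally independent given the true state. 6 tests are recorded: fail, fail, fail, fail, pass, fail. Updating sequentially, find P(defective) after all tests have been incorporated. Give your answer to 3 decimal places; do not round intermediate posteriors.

After 'fail': P(defective) = 0.75·0.2500 / (0.75·0.2500 + 0.7·0.7500) ≈ 0.2632
After 'fail': P(defective) = 0.75·0.2632 / (0.75·0.2632 + 0.7·0.7368) ≈ 0.2768
After 'fail': P(defective) = 0.75·0.2768 / (0.75·0.2768 + 0.7·0.7232) ≈ 0.2908
After 'fail': P(defective) = 0.75·0.2908 / (0.75·0.2908 + 0.7·0.7092) ≈ 0.3052
After 'pass': P(defective) = 0.25·0.3052 / (0.25·0.3052 + 0.3·0.6948) ≈ 0.2680
After 'fail': P(defective) = 0.75·0.2680 / (0.75·0.2680 + 0.7·0.7320) ≈ 0.2817

0.282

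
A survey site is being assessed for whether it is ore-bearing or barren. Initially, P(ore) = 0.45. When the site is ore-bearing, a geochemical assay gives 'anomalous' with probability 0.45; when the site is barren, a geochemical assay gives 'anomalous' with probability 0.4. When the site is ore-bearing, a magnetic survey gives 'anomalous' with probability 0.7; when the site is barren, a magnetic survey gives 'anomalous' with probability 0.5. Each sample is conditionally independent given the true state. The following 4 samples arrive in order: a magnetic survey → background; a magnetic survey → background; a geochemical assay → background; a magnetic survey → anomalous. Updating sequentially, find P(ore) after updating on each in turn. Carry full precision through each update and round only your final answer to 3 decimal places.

0.274

After a magnetic survey='background': P(ore) = 0.3·0.4500 / (0.3·0.4500 + 0.5·0.5500) ≈ 0.3293
After a magnetic survey='background': P(ore) = 0.3·0.3293 / (0.3·0.3293 + 0.5·0.6707) ≈ 0.2275
After a geochemical assay='background': P(ore) = 0.55·0.2275 / (0.55·0.2275 + 0.6·0.7725) ≈ 0.2126
After a magnetic survey='anomalous': P(ore) = 0.7·0.2126 / (0.7·0.2126 + 0.5·0.7874) ≈ 0.2743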